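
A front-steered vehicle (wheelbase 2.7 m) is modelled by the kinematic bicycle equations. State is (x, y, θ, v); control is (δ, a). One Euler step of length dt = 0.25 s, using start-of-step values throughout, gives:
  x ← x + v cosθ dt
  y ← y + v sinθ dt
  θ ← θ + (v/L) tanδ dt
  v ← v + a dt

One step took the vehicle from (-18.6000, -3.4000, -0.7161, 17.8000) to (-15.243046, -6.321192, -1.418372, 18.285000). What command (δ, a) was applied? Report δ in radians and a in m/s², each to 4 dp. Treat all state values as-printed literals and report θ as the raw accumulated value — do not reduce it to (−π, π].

δ = -0.4028, a = 1.9400

a = (v'−v)/dt = (0.485000)/0.25 = 1.9400
Δθ = θ'−θ = -0.702272;  (v·dt/L) = 17.8000·0.25/2.7 = 1.648148
tan δ = Δθ·L/(v·dt) = -0.426098  →  δ = -0.4028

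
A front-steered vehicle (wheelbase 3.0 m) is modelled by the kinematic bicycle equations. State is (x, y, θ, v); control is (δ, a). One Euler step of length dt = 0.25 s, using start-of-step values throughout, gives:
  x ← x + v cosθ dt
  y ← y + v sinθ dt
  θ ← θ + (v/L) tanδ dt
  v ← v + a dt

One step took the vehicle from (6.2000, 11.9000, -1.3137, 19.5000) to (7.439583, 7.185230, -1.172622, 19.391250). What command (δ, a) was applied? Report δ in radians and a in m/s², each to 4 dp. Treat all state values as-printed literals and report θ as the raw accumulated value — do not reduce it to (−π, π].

a = (v'−v)/dt = (-0.108750)/0.25 = -0.4350
Δθ = θ'−θ = 0.141078;  (v·dt/L) = 19.5000·0.25/3.0 = 1.625000
tan δ = Δθ·L/(v·dt) = 0.086817  →  δ = 0.0866

δ = 0.0866, a = -0.4350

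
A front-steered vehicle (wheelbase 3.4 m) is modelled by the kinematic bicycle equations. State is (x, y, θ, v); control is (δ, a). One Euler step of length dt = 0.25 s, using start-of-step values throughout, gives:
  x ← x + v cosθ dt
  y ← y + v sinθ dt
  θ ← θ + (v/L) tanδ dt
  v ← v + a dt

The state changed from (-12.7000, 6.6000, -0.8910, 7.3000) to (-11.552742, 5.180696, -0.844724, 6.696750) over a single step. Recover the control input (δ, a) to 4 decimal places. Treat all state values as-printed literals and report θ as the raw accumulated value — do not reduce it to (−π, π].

δ = 0.0860, a = -2.4130

a = (v'−v)/dt = (-0.603250)/0.25 = -2.4130
Δθ = θ'−θ = 0.046276;  (v·dt/L) = 7.3000·0.25/3.4 = 0.536765
tan δ = Δθ·L/(v·dt) = 0.086213  →  δ = 0.0860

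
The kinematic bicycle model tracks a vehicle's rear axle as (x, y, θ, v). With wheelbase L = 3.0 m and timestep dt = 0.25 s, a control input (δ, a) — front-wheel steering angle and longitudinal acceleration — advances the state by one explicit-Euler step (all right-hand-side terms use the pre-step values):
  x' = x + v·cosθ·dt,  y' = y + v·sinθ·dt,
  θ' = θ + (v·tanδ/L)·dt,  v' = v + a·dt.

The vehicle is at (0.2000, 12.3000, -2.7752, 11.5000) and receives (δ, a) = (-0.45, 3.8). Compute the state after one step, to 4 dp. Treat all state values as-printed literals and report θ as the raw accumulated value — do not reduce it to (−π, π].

x' = 0.2000 + 11.5000·cos(-2.7752)·0.25 = -2.4842
y' = 12.3000 + 11.5000·sin(-2.7752)·0.25 = 11.2700
θ' = -2.7752 + (11.5000/3.0)·tan(-0.45)·0.25 = -3.2381
v' = 11.5000 + 3.8000·0.25 = 12.4500

(-2.4842, 11.2700, -3.2381, 12.4500)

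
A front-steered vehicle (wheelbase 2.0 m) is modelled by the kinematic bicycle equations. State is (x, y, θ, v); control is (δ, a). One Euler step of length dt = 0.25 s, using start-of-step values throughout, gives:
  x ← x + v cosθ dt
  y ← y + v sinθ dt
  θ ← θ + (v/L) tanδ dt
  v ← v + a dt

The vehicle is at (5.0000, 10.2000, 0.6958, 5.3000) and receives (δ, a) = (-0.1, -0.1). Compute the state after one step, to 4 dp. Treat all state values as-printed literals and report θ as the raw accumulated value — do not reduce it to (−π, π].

x' = 5.0000 + 5.3000·cos(0.6958)·0.25 = 6.0170
y' = 10.2000 + 5.3000·sin(0.6958)·0.25 = 11.0493
θ' = 0.6958 + (5.3000/2.0)·tan(-0.1)·0.25 = 0.6293
v' = 5.3000 − 0.1000·0.25 = 5.2750

(6.0170, 11.0493, 0.6293, 5.2750)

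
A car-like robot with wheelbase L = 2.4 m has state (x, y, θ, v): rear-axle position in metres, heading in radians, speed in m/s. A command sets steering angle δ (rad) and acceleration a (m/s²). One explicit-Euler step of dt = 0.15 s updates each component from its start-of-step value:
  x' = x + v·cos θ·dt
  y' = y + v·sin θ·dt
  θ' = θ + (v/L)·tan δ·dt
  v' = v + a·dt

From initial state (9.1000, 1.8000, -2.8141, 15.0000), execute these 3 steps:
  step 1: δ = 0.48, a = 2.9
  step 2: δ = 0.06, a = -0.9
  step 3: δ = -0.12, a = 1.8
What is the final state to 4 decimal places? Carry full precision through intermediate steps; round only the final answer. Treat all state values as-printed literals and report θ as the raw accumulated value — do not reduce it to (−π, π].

(3.9089, -2.3688, -2.3834, 15.5700)

after step 1 (δ=0.48, a=2.9): (6.969583, 1.076243, -2.326027, 15.435000)
after step 2 (δ=0.06, a=-0.9): (5.382579, -0.609522, -2.268077, 15.300000)
after step 3 (δ=-0.12, a=1.8): (3.908879, -2.368849, -2.383381, 15.570000)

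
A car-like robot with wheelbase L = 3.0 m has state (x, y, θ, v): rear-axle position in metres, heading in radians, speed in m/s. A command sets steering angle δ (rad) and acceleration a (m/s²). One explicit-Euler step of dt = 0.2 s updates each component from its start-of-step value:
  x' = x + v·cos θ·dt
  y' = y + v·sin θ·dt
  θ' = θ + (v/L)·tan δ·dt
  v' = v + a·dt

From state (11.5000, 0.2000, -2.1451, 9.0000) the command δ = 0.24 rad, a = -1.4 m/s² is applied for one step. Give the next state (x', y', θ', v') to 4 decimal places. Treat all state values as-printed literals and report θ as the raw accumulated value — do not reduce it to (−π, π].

x' = 11.5000 + 9.0000·cos(-2.1451)·0.2 = 10.5221
y' = 0.2000 + 9.0000·sin(-2.1451)·0.2 = -1.3112
θ' = -2.1451 + (9.0000/3.0)·tan(0.24)·0.2 = -1.9983
v' = 9.0000 − 1.4000·0.2 = 8.7200

(10.5221, -1.3112, -1.9983, 8.7200)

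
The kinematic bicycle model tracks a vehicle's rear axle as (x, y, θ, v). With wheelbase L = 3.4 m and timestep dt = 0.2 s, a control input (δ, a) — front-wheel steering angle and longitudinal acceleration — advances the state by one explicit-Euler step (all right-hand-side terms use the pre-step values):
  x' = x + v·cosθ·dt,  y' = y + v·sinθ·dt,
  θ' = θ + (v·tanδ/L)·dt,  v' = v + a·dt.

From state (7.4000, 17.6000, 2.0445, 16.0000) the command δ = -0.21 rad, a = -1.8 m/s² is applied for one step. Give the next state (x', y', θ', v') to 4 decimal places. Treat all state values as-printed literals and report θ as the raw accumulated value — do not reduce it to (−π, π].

(5.9402, 20.4476, 1.8439, 15.6400)

x' = 7.4000 + 16.0000·cos(2.0445)·0.2 = 5.9402
y' = 17.6000 + 16.0000·sin(2.0445)·0.2 = 20.4476
θ' = 2.0445 + (16.0000/3.4)·tan(-0.21)·0.2 = 1.8439
v' = 16.0000 − 1.8000·0.2 = 15.6400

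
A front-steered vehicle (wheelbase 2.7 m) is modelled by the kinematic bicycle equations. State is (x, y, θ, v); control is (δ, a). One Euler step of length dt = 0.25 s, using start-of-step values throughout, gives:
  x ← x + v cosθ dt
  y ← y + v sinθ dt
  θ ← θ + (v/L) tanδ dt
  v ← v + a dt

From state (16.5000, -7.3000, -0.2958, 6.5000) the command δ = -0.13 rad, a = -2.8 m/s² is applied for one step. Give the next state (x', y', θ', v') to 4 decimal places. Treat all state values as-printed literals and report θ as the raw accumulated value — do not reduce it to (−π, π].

(18.0544, -7.7737, -0.3745, 5.8000)

x' = 16.5000 + 6.5000·cos(-0.2958)·0.25 = 18.0544
y' = -7.3000 + 6.5000·sin(-0.2958)·0.25 = -7.7737
θ' = -0.2958 + (6.5000/2.7)·tan(-0.13)·0.25 = -0.3745
v' = 6.5000 − 2.8000·0.25 = 5.8000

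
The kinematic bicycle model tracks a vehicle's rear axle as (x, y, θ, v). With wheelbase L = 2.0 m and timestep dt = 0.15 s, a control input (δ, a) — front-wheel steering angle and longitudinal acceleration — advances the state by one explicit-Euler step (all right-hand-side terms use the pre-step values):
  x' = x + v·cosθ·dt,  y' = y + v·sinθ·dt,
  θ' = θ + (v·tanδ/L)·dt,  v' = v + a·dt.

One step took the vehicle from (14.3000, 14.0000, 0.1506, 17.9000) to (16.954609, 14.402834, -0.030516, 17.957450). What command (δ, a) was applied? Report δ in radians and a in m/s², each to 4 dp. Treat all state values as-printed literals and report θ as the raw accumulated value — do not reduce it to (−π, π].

a = (v'−v)/dt = (0.057450)/0.15 = 0.3830
Δθ = θ'−θ = -0.181116;  (v·dt/L) = 17.9000·0.15/2.0 = 1.342500
tan δ = Δθ·L/(v·dt) = -0.134909  →  δ = -0.1341

δ = -0.1341, a = 0.3830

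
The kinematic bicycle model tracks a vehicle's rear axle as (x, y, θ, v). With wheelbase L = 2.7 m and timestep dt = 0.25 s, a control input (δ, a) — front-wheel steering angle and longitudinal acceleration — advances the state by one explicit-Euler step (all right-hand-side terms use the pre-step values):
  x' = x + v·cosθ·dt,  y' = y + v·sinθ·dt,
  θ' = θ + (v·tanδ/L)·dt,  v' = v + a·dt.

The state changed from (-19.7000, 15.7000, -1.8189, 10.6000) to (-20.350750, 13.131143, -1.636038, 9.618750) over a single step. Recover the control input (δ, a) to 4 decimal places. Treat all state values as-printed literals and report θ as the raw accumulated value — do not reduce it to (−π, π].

δ = 0.1842, a = -3.9250

a = (v'−v)/dt = (-0.981250)/0.25 = -3.9250
Δθ = θ'−θ = 0.182862;  (v·dt/L) = 10.6000·0.25/2.7 = 0.981481
tan δ = Δθ·L/(v·dt) = 0.186312  →  δ = 0.1842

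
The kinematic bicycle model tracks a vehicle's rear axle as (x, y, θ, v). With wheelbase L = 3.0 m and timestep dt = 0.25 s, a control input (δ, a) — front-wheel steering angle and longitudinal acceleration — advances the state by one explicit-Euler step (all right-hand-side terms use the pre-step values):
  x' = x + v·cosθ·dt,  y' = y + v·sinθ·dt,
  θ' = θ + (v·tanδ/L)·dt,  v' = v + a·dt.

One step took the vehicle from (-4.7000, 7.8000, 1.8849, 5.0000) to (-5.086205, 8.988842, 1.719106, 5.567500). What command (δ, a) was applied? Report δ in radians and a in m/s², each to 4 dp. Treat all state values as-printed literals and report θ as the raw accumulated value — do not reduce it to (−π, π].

a = (v'−v)/dt = (0.567500)/0.25 = 2.2700
Δθ = θ'−θ = -0.165794;  (v·dt/L) = 5.0000·0.25/3.0 = 0.416667
tan δ = Δθ·L/(v·dt) = -0.397906  →  δ = -0.3787

δ = -0.3787, a = 2.2700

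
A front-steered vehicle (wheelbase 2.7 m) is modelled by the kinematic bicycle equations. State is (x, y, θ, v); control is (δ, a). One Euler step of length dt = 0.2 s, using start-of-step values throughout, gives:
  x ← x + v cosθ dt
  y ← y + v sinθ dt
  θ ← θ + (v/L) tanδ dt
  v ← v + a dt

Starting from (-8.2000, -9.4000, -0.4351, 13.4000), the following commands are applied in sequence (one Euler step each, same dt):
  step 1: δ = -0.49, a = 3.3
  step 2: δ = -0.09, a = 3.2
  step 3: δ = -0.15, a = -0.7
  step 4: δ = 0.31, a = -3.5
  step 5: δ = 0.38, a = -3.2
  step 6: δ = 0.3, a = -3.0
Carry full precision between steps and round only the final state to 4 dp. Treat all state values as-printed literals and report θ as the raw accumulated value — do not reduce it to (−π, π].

(2.3974, -21.4647, -0.1646, 12.6200)

after step 1 (δ=-0.49, a=3.3): (-5.769701, -10.529623, -0.964537, 14.060000)
after step 2 (δ=-0.09, a=3.2): (-4.167431, -12.840483, -1.058524, 14.700000)
after step 3 (δ=-0.15, a=-0.7): (-2.726364, -15.403084, -1.223094, 14.560000)
after step 4 (δ=0.31, a=-3.5): (-1.734133, -18.140825, -0.877615, 13.860000)
after step 5 (δ=0.38, a=-3.2): (0.037141, -20.273094, -0.467551, 13.220000)
after step 6 (δ=0.3, a=-3.0): (2.397373, -21.464748, -0.164631, 12.620000)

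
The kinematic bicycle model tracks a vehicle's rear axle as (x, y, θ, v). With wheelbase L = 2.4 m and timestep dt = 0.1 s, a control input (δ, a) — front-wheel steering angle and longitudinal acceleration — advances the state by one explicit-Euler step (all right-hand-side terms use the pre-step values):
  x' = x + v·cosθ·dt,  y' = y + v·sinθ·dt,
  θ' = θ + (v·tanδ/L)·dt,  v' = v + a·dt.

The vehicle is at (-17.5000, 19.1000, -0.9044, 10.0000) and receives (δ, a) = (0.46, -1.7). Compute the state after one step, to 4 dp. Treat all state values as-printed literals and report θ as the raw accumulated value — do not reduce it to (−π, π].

x' = -17.5000 + 10.0000·cos(-0.9044)·0.1 = -16.8818
y' = 19.1000 + 10.0000·sin(-0.9044)·0.1 = 18.3139
θ' = -0.9044 + (10.0000/2.4)·tan(0.46)·0.1 = -0.6980
v' = 10.0000 − 1.7000·0.1 = 9.8300

(-16.8818, 18.3139, -0.6980, 9.8300)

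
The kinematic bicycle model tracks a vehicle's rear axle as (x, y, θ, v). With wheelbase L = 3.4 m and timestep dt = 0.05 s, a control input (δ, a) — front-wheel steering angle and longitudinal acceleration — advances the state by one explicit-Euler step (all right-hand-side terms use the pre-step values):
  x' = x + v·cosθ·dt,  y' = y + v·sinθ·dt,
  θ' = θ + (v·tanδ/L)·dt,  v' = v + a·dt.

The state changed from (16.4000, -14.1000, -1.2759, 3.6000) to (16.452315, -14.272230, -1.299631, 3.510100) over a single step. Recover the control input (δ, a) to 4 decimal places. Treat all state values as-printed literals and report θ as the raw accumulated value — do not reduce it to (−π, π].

δ = -0.4214, a = -1.7980

a = (v'−v)/dt = (-0.089900)/0.05 = -1.7980
Δθ = θ'−θ = -0.023731;  (v·dt/L) = 3.6000·0.05/3.4 = 0.052941
tan δ = Δθ·L/(v·dt) = -0.448252  →  δ = -0.4214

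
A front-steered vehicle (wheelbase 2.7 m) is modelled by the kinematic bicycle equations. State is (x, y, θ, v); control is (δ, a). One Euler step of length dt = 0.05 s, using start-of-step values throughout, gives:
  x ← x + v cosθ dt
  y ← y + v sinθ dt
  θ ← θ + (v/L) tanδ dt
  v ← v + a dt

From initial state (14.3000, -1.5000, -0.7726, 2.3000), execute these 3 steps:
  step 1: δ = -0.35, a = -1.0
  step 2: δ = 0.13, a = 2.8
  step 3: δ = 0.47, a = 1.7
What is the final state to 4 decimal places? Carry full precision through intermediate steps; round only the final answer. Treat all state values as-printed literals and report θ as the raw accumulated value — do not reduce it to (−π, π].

(14.5464, -1.7443, -0.7602, 2.4750)

after step 1 (δ=-0.35, a=-1.0): (14.382351, -1.580270, -0.788148, 2.250000)
after step 2 (δ=0.13, a=2.8): (14.461682, -1.660038, -0.782700, 2.390000)
after step 3 (δ=0.47, a=1.7): (14.546409, -1.744309, -0.760218, 2.475000)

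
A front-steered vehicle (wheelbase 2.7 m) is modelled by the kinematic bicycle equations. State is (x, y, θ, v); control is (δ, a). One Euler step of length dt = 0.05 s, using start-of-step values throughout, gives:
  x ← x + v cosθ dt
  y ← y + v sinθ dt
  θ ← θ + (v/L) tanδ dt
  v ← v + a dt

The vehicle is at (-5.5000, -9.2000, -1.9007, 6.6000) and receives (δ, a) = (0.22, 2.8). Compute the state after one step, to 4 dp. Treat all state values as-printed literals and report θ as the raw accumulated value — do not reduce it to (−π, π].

(-5.6069, -9.5122, -1.8734, 6.7400)

x' = -5.5000 + 6.6000·cos(-1.9007)·0.05 = -5.6069
y' = -9.2000 + 6.6000·sin(-1.9007)·0.05 = -9.5122
θ' = -1.9007 + (6.6000/2.7)·tan(0.22)·0.05 = -1.8734
v' = 6.6000 + 2.8000·0.05 = 6.7400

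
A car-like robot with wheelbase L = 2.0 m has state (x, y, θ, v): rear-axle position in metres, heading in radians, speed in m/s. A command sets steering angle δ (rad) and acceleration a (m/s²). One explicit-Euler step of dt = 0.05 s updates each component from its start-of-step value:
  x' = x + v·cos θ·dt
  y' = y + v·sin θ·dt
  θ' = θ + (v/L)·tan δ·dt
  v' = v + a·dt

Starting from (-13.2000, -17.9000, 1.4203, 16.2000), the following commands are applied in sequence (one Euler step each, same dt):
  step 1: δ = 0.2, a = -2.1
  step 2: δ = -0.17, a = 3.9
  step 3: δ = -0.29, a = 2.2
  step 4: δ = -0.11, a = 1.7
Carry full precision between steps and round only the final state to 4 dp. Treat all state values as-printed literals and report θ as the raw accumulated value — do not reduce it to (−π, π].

(-12.7019, -14.6968, 1.2665, 16.4850)

after step 1 (δ=0.2, a=-2.1): (-13.078558, -17.099156, 1.502398, 16.095000)
after step 2 (δ=-0.17, a=3.9): (-13.023557, -16.296287, 1.433327, 16.290000)
after step 3 (δ=-0.29, a=2.2): (-12.911940, -15.489471, 1.311799, 16.400000)
after step 4 (δ=-0.11, a=1.7): (-12.701929, -14.696821, 1.266516, 16.485000)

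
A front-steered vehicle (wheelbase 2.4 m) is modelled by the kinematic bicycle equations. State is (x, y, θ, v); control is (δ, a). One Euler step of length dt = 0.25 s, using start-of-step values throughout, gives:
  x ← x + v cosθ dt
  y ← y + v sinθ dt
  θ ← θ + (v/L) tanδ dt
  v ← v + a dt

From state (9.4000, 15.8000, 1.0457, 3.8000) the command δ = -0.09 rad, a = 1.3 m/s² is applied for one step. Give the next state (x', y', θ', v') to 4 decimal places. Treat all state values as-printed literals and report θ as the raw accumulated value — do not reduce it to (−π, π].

x' = 9.4000 + 3.8000·cos(1.0457)·0.25 = 9.8762
y' = 15.8000 + 3.8000·sin(1.0457)·0.25 = 16.6220
θ' = 1.0457 + (3.8000/2.4)·tan(-0.09)·0.25 = 1.0100
v' = 3.8000 + 1.3000·0.25 = 4.1250

(9.8762, 16.6220, 1.0100, 4.1250)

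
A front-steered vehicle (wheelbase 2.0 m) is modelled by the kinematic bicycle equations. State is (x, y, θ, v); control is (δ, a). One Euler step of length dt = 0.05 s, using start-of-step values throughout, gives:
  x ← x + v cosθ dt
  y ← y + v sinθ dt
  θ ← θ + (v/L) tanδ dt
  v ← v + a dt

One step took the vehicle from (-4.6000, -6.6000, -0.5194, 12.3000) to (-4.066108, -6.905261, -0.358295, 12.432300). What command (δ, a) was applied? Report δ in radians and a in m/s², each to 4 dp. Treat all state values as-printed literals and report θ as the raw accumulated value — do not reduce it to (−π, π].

δ = 0.4826, a = 2.6460

a = (v'−v)/dt = (0.132300)/0.05 = 2.6460
Δθ = θ'−θ = 0.161105;  (v·dt/L) = 12.3000·0.05/2.0 = 0.307500
tan δ = Δθ·L/(v·dt) = 0.523919  →  δ = 0.4826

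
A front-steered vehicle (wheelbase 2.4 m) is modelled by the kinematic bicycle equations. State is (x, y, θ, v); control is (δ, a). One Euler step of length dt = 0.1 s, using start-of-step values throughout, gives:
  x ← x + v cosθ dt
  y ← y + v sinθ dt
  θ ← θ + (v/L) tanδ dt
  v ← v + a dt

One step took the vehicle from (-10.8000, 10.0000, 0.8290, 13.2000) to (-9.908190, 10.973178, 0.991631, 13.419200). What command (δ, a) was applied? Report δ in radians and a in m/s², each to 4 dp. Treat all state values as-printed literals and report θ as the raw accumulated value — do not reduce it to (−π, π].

a = (v'−v)/dt = (0.219200)/0.1 = 2.1920
Δθ = θ'−θ = 0.162631;  (v·dt/L) = 13.2000·0.1/2.4 = 0.550000
tan δ = Δθ·L/(v·dt) = 0.295693  →  δ = 0.2875

δ = 0.2875, a = 2.1920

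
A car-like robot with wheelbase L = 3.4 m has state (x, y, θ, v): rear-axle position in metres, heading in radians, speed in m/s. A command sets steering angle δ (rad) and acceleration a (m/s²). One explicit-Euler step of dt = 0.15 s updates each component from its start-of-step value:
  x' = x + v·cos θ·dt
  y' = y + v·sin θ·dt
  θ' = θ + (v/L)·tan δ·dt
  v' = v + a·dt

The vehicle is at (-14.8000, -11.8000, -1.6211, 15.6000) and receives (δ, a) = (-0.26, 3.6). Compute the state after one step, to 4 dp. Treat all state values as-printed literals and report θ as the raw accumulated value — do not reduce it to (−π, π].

x' = -14.8000 + 15.6000·cos(-1.6211)·0.15 = -14.9177
y' = -11.8000 + 15.6000·sin(-1.6211)·0.15 = -14.1370
θ' = -1.6211 + (15.6000/3.4)·tan(-0.26)·0.15 = -1.8042
v' = 15.6000 + 3.6000·0.15 = 16.1400

(-14.9177, -14.1370, -1.8042, 16.1400)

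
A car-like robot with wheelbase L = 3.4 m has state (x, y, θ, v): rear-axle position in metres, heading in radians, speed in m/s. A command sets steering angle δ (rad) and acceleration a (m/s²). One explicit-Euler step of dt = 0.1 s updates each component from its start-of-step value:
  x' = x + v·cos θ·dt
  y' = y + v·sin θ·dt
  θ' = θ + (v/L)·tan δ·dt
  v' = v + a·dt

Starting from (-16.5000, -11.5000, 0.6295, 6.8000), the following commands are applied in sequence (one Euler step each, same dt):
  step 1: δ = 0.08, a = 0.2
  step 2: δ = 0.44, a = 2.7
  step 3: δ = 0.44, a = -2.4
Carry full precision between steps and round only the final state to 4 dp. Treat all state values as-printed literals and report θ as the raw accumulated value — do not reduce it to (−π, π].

after step 1 (δ=0.08, a=0.2): (-15.950341, -11.099656, 0.645534, 6.820000)
after step 2 (δ=0.44, a=2.7): (-15.405574, -10.689348, 0.739967, 7.090000)
after step 3 (δ=0.44, a=-2.4): (-14.881984, -10.211295, 0.838139, 6.850000)

(-14.8820, -10.2113, 0.8381, 6.8500)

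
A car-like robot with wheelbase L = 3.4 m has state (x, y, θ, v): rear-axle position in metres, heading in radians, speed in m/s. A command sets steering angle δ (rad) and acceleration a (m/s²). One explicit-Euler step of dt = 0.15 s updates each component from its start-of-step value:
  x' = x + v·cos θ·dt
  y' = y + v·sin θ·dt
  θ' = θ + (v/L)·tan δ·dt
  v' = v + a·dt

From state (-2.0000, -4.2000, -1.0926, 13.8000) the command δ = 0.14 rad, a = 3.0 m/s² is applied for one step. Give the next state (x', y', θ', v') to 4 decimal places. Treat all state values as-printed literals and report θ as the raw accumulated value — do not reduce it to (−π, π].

x' = -2.0000 + 13.8000·cos(-1.0926)·0.15 = -1.0474
y' = -4.2000 + 13.8000·sin(-1.0926)·0.15 = -6.0378
θ' = -1.0926 + (13.8000/3.4)·tan(0.14)·0.15 = -1.0068
v' = 13.8000 + 3.0000·0.15 = 14.2500

(-1.0474, -6.0378, -1.0068, 14.2500)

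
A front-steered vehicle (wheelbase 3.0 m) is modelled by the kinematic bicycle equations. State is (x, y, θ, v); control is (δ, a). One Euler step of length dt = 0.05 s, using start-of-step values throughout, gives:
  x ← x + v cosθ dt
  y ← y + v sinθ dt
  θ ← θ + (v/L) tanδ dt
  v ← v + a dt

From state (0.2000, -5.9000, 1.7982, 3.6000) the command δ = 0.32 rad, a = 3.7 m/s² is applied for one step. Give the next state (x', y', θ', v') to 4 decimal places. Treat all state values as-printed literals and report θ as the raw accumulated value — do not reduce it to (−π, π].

(0.1594, -5.7246, 1.8181, 3.7850)

x' = 0.2000 + 3.6000·cos(1.7982)·0.05 = 0.1594
y' = -5.9000 + 3.6000·sin(1.7982)·0.05 = -5.7246
θ' = 1.7982 + (3.6000/3.0)·tan(0.32)·0.05 = 1.8181
v' = 3.6000 + 3.7000·0.05 = 3.7850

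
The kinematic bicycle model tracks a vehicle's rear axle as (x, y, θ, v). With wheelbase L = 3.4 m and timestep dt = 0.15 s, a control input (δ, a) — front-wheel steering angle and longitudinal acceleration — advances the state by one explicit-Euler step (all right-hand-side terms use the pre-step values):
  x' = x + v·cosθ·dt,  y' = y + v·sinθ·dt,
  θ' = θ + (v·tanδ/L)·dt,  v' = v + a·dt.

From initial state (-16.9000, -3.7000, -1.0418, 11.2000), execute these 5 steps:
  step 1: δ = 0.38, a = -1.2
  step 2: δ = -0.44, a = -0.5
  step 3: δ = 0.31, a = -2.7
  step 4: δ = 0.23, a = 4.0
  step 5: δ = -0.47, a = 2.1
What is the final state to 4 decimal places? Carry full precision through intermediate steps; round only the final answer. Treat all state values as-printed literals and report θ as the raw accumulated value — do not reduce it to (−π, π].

after step 1 (δ=0.38, a=-1.2): (-16.052159, -5.150368, -0.844443, 11.020000)
after step 2 (δ=-0.44, a=-0.5): (-14.954323, -6.386153, -1.073326, 10.945000)
after step 3 (δ=0.31, a=-2.7): (-14.170873, -7.828910, -0.918650, 10.540000)
after step 4 (δ=0.23, a=4.0): (-13.211374, -9.085462, -0.809773, 11.140000)
after step 5 (δ=-0.47, a=2.1): (-12.058947, -10.295484, -1.059423, 11.455000)

(-12.0589, -10.2955, -1.0594, 11.4550)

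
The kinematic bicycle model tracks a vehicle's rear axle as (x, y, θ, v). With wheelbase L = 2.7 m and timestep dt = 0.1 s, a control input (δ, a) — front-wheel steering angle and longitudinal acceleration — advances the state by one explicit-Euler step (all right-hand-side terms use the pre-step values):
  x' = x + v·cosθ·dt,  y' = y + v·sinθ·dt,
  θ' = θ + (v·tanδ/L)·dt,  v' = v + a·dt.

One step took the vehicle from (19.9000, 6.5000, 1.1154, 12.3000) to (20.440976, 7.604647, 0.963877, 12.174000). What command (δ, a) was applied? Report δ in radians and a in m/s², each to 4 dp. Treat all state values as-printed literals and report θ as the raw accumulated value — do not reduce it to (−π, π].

a = (v'−v)/dt = (-0.126000)/0.1 = -1.2600
Δθ = θ'−θ = -0.151523;  (v·dt/L) = 12.3000·0.1/2.7 = 0.455556
tan δ = Δθ·L/(v·dt) = -0.332611  →  δ = -0.3211

δ = -0.3211, a = -1.2600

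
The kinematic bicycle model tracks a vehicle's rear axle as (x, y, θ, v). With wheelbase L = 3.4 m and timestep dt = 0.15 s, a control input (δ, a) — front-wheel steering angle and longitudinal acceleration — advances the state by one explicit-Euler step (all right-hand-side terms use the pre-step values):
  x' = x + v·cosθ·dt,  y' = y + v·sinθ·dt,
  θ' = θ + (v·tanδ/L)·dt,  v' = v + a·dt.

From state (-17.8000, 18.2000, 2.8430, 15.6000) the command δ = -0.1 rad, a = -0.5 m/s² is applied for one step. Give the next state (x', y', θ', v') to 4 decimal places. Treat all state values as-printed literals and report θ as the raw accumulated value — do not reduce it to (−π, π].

(-20.0365, 18.8884, 2.7739, 15.5250)

x' = -17.8000 + 15.6000·cos(2.8430)·0.15 = -20.0365
y' = 18.2000 + 15.6000·sin(2.8430)·0.15 = 18.8884
θ' = 2.8430 + (15.6000/3.4)·tan(-0.1)·0.15 = 2.7739
v' = 15.6000 − 0.5000·0.15 = 15.5250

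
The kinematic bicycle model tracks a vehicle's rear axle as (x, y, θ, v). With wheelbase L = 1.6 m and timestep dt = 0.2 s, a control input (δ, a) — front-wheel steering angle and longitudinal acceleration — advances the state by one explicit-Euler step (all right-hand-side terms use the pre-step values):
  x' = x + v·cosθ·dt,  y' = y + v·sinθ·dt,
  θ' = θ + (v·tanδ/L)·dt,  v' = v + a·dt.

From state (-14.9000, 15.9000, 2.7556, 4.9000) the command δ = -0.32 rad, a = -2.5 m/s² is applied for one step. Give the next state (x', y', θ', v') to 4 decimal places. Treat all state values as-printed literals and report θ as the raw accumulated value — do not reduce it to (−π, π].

x' = -14.9000 + 4.9000·cos(2.7556)·0.2 = -15.8079
y' = 15.9000 + 4.9000·sin(2.7556)·0.2 = 16.2689
θ' = 2.7556 + (4.9000/1.6)·tan(-0.32)·0.2 = 2.5526
v' = 4.9000 − 2.5000·0.2 = 4.4000

(-15.8079, 16.2689, 2.5526, 4.4000)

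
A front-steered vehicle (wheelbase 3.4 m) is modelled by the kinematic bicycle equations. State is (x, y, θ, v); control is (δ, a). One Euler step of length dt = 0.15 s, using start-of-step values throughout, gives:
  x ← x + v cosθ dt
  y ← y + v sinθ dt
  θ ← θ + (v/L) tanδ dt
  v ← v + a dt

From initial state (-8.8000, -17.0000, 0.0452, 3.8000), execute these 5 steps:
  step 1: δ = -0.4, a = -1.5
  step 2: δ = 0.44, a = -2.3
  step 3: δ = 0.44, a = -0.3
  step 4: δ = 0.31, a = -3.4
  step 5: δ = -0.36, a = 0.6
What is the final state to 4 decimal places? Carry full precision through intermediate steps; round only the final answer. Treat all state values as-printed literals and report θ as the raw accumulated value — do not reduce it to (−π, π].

(-6.3399, -16.8452, 0.1162, 2.7650)

after step 1 (δ=-0.4, a=-1.5): (-8.230582, -16.974245, -0.025680, 3.575000)
after step 2 (δ=0.44, a=-2.3): (-7.694509, -16.988014, 0.048572, 3.230000)
after step 3 (δ=0.44, a=-0.3): (-7.210580, -16.964490, 0.115658, 3.185000)
after step 4 (δ=0.31, a=-3.4): (-6.736022, -16.909358, 0.160669, 2.675000)
after step 5 (δ=-0.36, a=0.6): (-6.339940, -16.845167, 0.116248, 2.765000)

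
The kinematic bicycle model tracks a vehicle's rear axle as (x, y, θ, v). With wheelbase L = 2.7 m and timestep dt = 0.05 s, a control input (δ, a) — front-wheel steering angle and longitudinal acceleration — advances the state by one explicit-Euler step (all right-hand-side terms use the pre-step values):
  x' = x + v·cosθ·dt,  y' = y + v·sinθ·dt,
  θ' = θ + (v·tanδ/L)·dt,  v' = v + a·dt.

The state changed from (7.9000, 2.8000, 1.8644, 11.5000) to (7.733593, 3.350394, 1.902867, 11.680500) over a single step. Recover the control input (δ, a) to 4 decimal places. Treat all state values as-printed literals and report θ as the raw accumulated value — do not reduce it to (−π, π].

a = (v'−v)/dt = (0.180500)/0.05 = 3.6100
Δθ = θ'−θ = 0.038467;  (v·dt/L) = 11.5000·0.05/2.7 = 0.212963
tan δ = Δθ·L/(v·dt) = 0.180628  →  δ = 0.1787

δ = 0.1787, a = 3.6100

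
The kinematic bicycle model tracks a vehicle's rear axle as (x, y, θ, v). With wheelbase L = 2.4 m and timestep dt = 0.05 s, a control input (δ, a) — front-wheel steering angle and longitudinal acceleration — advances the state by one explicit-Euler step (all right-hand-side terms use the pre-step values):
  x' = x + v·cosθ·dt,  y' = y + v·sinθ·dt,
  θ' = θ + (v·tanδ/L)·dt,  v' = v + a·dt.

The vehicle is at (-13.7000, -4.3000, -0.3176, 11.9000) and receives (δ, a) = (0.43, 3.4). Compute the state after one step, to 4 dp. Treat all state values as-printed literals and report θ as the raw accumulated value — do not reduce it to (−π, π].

(-13.1348, -4.4858, -0.2039, 12.0700)

x' = -13.7000 + 11.9000·cos(-0.3176)·0.05 = -13.1348
y' = -4.3000 + 11.9000·sin(-0.3176)·0.05 = -4.4858
θ' = -0.3176 + (11.9000/2.4)·tan(0.43)·0.05 = -0.2039
v' = 11.9000 + 3.4000·0.05 = 12.0700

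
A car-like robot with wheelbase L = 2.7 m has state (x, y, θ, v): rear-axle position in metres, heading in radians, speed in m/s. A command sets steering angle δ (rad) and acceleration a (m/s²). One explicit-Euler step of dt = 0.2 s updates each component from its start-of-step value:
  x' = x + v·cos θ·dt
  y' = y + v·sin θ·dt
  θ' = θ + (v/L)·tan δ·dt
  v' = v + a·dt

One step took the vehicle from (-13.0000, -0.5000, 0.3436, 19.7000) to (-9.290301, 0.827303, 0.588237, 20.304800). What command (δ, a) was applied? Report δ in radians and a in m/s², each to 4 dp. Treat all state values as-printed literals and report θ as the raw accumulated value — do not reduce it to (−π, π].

a = (v'−v)/dt = (0.604800)/0.2 = 3.0240
Δθ = θ'−θ = 0.244637;  (v·dt/L) = 19.7000·0.2/2.7 = 1.459259
tan δ = Δθ·L/(v·dt) = 0.167645  →  δ = 0.1661

δ = 0.1661, a = 3.0240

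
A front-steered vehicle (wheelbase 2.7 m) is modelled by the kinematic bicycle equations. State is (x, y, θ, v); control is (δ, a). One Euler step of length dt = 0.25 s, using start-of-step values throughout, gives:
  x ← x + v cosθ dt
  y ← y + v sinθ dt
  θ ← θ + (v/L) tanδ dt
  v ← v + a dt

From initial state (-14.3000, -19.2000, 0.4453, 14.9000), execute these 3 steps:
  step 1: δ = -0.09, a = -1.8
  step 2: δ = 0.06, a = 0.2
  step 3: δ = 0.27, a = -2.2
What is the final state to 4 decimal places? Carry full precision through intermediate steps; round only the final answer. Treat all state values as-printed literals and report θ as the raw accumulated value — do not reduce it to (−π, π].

(-4.1729, -15.0409, 0.7727, 13.9500)

after step 1 (δ=-0.09, a=-1.8): (-10.938256, -17.595536, 0.320797, 14.450000)
after step 2 (δ=0.06, a=0.2): (-7.510050, -16.456431, 0.401171, 14.500000)
after step 3 (δ=0.27, a=-2.2): (-4.172860, -15.040880, 0.772745, 13.950000)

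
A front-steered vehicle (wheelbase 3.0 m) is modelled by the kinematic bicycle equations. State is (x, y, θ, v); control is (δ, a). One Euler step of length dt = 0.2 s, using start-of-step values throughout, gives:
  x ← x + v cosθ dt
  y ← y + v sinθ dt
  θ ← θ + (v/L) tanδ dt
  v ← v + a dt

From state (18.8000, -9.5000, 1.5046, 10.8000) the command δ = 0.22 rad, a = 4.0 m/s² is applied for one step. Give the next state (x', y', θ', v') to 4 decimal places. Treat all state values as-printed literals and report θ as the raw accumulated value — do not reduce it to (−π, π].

(18.9429, -7.3447, 1.6656, 11.6000)

x' = 18.8000 + 10.8000·cos(1.5046)·0.2 = 18.9429
y' = -9.5000 + 10.8000·sin(1.5046)·0.2 = -7.3447
θ' = 1.5046 + (10.8000/3.0)·tan(0.22)·0.2 = 1.6656
v' = 10.8000 + 4.0000·0.2 = 11.6000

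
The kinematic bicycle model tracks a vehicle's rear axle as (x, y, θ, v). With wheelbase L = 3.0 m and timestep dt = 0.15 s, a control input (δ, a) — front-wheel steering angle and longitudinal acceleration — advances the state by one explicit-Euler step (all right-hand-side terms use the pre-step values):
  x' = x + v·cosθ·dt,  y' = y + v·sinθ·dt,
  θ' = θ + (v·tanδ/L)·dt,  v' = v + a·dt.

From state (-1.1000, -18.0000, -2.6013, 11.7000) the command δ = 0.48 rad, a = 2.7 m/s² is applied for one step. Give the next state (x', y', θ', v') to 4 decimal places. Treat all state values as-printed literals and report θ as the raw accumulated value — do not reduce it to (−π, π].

(-2.6050, -18.9027, -2.2967, 12.1050)

x' = -1.1000 + 11.7000·cos(-2.6013)·0.15 = -2.6050
y' = -18.0000 + 11.7000·sin(-2.6013)·0.15 = -18.9027
θ' = -2.6013 + (11.7000/3.0)·tan(0.48)·0.15 = -2.2967
v' = 11.7000 + 2.7000·0.15 = 12.1050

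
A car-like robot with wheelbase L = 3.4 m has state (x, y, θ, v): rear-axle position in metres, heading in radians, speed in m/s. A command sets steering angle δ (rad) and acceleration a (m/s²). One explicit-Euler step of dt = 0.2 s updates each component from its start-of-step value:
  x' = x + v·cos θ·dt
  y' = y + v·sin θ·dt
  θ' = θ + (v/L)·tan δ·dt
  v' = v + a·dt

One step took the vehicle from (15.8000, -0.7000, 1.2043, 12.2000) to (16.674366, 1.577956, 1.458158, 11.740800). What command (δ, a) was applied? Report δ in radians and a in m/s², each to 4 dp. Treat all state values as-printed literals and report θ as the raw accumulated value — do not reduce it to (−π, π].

a = (v'−v)/dt = (-0.459200)/0.2 = -2.2960
Δθ = θ'−θ = 0.253858;  (v·dt/L) = 12.2000·0.2/3.4 = 0.717647
tan δ = Δθ·L/(v·dt) = 0.353737  →  δ = 0.3400

δ = 0.3400, a = -2.2960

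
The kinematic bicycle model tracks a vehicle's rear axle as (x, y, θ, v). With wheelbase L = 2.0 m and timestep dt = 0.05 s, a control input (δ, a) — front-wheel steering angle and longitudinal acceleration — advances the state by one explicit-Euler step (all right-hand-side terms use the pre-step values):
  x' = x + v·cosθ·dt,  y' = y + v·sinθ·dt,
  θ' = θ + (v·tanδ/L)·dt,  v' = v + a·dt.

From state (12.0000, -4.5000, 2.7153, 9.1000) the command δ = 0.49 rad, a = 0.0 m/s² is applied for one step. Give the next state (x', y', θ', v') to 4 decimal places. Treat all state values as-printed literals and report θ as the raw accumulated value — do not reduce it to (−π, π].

x' = 12.0000 + 9.1000·cos(2.7153)·0.05 = 11.5857
y' = -4.5000 + 9.1000·sin(2.7153)·0.05 = -4.3119
θ' = 2.7153 + (9.1000/2.0)·tan(0.49)·0.05 = 2.8366
v' = 9.1000 + 0.0000·0.05 = 9.1000

(11.5857, -4.3119, 2.8366, 9.1000)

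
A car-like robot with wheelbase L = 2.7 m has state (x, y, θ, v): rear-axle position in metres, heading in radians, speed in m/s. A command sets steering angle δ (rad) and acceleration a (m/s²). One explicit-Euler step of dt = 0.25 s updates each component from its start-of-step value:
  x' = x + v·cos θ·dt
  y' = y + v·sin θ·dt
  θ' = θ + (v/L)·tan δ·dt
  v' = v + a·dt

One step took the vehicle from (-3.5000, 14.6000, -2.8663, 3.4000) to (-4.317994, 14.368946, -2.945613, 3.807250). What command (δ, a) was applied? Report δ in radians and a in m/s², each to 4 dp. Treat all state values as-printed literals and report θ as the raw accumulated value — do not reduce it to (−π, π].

a = (v'−v)/dt = (0.407250)/0.25 = 1.6290
Δθ = θ'−θ = -0.079313;  (v·dt/L) = 3.4000·0.25/2.7 = 0.314815
tan δ = Δθ·L/(v·dt) = -0.251935  →  δ = -0.2468

δ = -0.2468, a = 1.6290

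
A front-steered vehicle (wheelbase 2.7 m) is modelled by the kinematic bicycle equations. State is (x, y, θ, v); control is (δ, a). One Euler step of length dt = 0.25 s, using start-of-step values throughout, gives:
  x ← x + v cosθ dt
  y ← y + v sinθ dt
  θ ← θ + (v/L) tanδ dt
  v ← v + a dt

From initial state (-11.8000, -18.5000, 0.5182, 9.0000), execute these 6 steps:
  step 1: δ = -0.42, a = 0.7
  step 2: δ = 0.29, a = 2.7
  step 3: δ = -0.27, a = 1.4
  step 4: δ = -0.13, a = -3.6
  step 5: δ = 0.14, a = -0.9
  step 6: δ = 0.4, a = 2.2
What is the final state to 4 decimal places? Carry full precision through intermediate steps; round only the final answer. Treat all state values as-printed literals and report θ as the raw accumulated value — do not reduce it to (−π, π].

after step 1 (δ=-0.42, a=0.7): (-9.845398, -17.385536, 0.146056, 9.175000)
after step 2 (δ=0.29, a=2.7): (-7.576070, -17.051710, 0.399569, 9.850000)
after step 3 (δ=-0.27, a=1.4): (-5.307544, -16.093745, 0.147155, 10.200000)
after step 4 (δ=-0.13, a=-3.6): (-2.785104, -15.719852, 0.023681, 9.300000)
after step 5 (δ=0.14, a=-0.9): (-0.460756, -15.664798, 0.145031, 9.075000)
after step 6 (δ=0.4, a=2.2): (1.784176, -15.336912, 0.500294, 9.625000)

(1.7842, -15.3369, 0.5003, 9.6250)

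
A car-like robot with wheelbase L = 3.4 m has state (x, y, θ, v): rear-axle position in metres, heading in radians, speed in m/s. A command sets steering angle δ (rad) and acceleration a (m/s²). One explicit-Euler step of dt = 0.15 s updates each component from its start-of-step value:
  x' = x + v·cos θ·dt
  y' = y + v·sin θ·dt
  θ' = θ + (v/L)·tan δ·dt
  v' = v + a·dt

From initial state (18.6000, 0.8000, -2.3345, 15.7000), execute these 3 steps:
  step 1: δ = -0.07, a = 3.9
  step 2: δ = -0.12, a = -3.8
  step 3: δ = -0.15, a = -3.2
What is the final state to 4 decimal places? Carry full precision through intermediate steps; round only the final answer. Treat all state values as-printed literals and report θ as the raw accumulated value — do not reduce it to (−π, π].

(13.3533, -4.0485, -2.5745, 15.2350)

after step 1 (δ=-0.07, a=3.9): (16.971279, -0.900968, -2.383065, 16.285000)
after step 2 (δ=-0.12, a=-3.8): (15.198211, -2.581223, -2.469696, 15.715000)
after step 3 (δ=-0.15, a=-3.2): (13.353327, -4.048545, -2.574479, 15.235000)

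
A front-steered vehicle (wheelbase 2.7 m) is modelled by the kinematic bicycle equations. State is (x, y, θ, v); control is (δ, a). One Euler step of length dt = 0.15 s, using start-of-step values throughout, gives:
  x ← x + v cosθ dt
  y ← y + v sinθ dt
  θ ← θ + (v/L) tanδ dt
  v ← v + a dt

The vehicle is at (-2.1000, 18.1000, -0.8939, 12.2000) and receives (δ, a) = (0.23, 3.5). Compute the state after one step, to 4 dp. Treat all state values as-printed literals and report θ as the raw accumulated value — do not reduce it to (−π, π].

x' = -2.1000 + 12.2000·cos(-0.8939)·0.15 = -0.9537
y' = 18.1000 + 12.2000·sin(-0.8939)·0.15 = 16.6735
θ' = -0.8939 + (12.2000/2.7)·tan(0.23)·0.15 = -0.7352
v' = 12.2000 + 3.5000·0.15 = 12.7250

(-0.9537, 16.6735, -0.7352, 12.7250)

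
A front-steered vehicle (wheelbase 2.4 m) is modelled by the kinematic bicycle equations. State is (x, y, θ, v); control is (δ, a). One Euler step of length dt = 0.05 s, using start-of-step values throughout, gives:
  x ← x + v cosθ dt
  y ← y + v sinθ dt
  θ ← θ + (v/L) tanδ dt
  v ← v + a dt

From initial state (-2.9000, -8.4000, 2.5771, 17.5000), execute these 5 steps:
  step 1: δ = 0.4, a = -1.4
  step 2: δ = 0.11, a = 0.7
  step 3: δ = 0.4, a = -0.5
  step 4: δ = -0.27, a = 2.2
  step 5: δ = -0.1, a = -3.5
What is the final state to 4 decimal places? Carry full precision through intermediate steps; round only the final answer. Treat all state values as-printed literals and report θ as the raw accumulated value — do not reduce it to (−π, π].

(-6.9379, -6.8075, 2.7879, 17.3750)

after step 1 (δ=0.4, a=-1.4): (-3.639253, -7.931886, 2.731243, 17.430000)
after step 2 (δ=0.11, a=0.7): (-4.438402, -7.584219, 2.771349, 17.465000)
after step 3 (δ=0.4, a=-0.5): (-5.252480, -7.268240, 2.925184, 17.440000)
after step 4 (δ=-0.27, a=2.2): (-6.104140, -7.081001, 2.824629, 17.550000)
after step 5 (δ=-0.1, a=-3.5): (-6.937929, -6.807499, 2.787944, 17.375000)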